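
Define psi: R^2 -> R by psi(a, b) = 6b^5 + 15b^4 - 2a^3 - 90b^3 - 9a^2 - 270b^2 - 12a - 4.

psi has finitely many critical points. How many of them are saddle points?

4

psi separates as a function of a plus a function of b, so ∇psi=0 decouples.
∂psi/∂a = -6(a + 1)(a + 2) = 0 at a ∈ {-2, -1}; ∂psi/∂b = 30b(b - 3)(b + 2)(b + 3) = 0 at b ∈ {-3, -2, 0, 3}.
The Hessian is diagonal: diag(psi_aa, psi_bb). Second derivatives: psi_aa(-2)=6, psi_aa(-1)=-6; psi_bb(-3)=-540, psi_bb(-2)=300, psi_bb(0)=-540, psi_bb(3)=2700.
Saddle points occur where the two diagonal entries have opposite signs: (-2, -3), (-2, 0), (-1, -2), (-1, 3). Count: 4.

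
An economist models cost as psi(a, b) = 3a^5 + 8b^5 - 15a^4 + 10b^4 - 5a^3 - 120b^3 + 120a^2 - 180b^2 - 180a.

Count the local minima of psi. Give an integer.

4

psi separates as a function of a plus a function of b, so ∇psi=0 decouples.
∂psi/∂a = 15(a - 3)(a - 2)(a - 1)(a + 2) = 0 at a ∈ {-2, 1, 2, 3}; ∂psi/∂b = 40b(b - 3)(b + 1)(b + 3) = 0 at b ∈ {-3, -1, 0, 3}.
The Hessian is diagonal: diag(psi_aa, psi_bb). Second derivatives: psi_aa(-2)=-900, psi_aa(1)=90, psi_aa(2)=-60, psi_aa(3)=150; psi_bb(-3)=-1440, psi_bb(-1)=320, psi_bb(0)=-360, psi_bb(3)=2880.
Local minima occur where both diagonal entries positive: (1, -1), (1, 3), (3, -1), (3, 3). Count: 4.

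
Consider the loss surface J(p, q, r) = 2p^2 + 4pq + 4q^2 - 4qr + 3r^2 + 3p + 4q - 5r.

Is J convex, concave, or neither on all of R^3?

convex

J is quadratic, so its Hessian is the constant matrix H = [[4, 4, 0], [4, 8, -4], [0, -4, 6]].
Leading principal minors: 4, 16, 32.
All positive ⇒ H ≻ 0 ⇒ convex.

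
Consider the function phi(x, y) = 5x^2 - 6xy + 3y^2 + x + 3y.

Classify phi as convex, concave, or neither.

phi is quadratic, so its Hessian is the constant matrix H = [[10, -6], [-6, 6]].
det(H) = 24, tr(H) = 16.
det(H) > 0 and tr(H) > 0, so H is positive definite everywhere: convex.

convex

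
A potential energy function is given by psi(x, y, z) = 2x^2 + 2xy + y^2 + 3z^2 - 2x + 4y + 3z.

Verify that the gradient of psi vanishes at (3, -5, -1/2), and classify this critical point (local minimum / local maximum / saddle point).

local minimum

∇psi = (4x + 2y - 2, 2x + 2y + 4, 6z + 3); substituting (3, -5, -1/2) gives ∇psi = (0, 0, 0), so (3, -5, -1/2) is indeed a critical point.
The Hessian is constant: H = [[4, 2, 0], [2, 2, 0], [0, 0, 6]].
Leading principal minors: Δ₁ = 4, Δ₂ = 4, Δ₃ = 24.
All leading minors are positive, so H is positive definite: a local minimum.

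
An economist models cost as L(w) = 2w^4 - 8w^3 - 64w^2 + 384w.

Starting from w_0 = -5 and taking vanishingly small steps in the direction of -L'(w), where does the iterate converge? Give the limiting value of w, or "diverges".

L'(w) = 8(w - 4)(w - 3)(w + 4), so L'(-5) = -576.
Gradient descent moves in the -L' direction, i.e. w is increasing.
The nearest critical point in that direction is w = -4, where L'' = 448 > 0 (a local minimum). The iterate converges there.

-4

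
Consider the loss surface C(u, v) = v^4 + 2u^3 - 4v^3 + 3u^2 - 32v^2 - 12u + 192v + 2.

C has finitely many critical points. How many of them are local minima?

C separates as a function of u plus a function of v, so ∇C=0 decouples.
∂C/∂u = 6(u - 1)(u + 2) = 0 at u ∈ {-2, 1}; ∂C/∂v = 4(v - 4)(v - 3)(v + 4) = 0 at v ∈ {-4, 3, 4}.
The Hessian is diagonal: diag(C_uu, C_vv). Second derivatives: C_uu(-2)=-18, C_uu(1)=18; C_vv(-4)=224, C_vv(3)=-28, C_vv(4)=32.
Local minima occur where both diagonal entries positive: (1, -4), (1, 4). Count: 2.

2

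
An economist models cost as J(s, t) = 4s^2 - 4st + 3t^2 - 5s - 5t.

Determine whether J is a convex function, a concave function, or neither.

J is quadratic, so its Hessian is the constant matrix H = [[8, -4], [-4, 6]].
det(H) = 32, tr(H) = 14.
det(H) > 0 and tr(H) > 0, so H is positive definite everywhere: convex.

convex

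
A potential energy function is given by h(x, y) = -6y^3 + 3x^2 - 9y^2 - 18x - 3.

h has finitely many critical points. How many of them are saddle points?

h separates as a function of x plus a function of y, so ∇h=0 decouples.
∂h/∂x = 6(x - 3) = 0 at x ∈ {3}; ∂h/∂y = -18y(y + 1) = 0 at y ∈ {-1, 0}.
The Hessian is diagonal: diag(h_xx, h_yy). Second derivatives: h_xx(3)=6; h_yy(-1)=18, h_yy(0)=-18.
Saddle points occur where the two diagonal entries have opposite signs: (3, 0). Count: 1.

1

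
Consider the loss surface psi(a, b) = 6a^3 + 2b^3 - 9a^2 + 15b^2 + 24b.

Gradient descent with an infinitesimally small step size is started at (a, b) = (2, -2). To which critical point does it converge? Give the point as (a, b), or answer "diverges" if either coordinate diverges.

psi is separable, so gradient descent decouples: a follows -∂psi/∂a, b follows -∂psi/∂b.
∂psi/∂a = 18a(a - 1); at a=2 this is 36, so a decreases.
∂psi/∂b = 6(b + 1)(b + 4); at b=-2 this is -12, so b increases.
a converges to its nearest critical value 1 (a local min of the a-part); b converges to -1. The iterate converges to (1, -1).

(1, -1)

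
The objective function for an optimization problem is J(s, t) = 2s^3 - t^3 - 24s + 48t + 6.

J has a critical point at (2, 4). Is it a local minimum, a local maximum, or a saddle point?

The mixed partial ∂²J/∂s∂t is 0, so the Hessian at any point is diag(J_ss, J_tt) = diag(12s, -6t).
At (2, 4): H = diag(24, -24).
The eigenvalues have opposite signs, so H is indefinite: a saddle point.

saddle point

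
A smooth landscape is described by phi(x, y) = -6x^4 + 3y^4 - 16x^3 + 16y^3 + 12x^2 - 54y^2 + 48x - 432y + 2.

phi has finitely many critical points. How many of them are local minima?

2

phi separates as a function of x plus a function of y, so ∇phi=0 decouples.
∂phi/∂x = -24(x - 1)(x + 1)(x + 2) = 0 at x ∈ {-2, -1, 1}; ∂phi/∂y = 12(y - 3)(y + 3)(y + 4) = 0 at y ∈ {-4, -3, 3}.
The Hessian is diagonal: diag(phi_xx, phi_yy). Second derivatives: phi_xx(-2)=-72, phi_xx(-1)=48, phi_xx(1)=-144; phi_yy(-4)=84, phi_yy(-3)=-72, phi_yy(3)=504.
Local minima occur where both diagonal entries positive: (-1, -4), (-1, 3). Count: 2.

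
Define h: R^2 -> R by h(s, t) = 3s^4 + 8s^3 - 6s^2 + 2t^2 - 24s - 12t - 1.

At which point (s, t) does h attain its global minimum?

h(s,t) separates as P(s) + Q(t) − 1, so its minimum is min P + min Q − 1.
P'(s) = 12(s - 1)(s + 1)(s + 2) vanishes at s ∈ {-2, -1, 1}; Q'(t) = 4(t - 3) vanishes at t ∈ {3}.
Local minima of P (where P''>0): P(-2)=8, P(1)=-19. Local minima of Q: Q(3)=-18.
So the global minimum of h is P(1) + Q(3) − 1 = -19 − 18 − 1 = -38, attained at (1, 3).

(1, 3)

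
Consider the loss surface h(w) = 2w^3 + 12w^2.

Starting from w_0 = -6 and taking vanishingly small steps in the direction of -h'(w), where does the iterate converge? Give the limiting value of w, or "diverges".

h'(w) = 6w(w + 4), so h'(-6) = 72.
Gradient descent moves in the -h' direction, i.e. w is decreasing.
There is no critical point below w=-6, and h' keeps the same sign, so the iterate runs off to −∞.

diverges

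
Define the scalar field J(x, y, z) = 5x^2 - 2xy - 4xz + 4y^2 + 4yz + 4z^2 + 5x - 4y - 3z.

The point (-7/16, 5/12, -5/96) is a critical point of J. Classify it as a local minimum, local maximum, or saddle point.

local minimum

The Hessian is constant: H = [[10, -2, -4], [-2, 8, 4], [-4, 4, 8]].
Leading principal minors: Δ₁ = 10, Δ₂ = 76, Δ₃ = 384.
All leading minors are positive, so H is positive definite: a local minimum.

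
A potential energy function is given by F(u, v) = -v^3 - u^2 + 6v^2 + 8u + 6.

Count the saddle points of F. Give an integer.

1

F separates as a function of u plus a function of v, so ∇F=0 decouples.
∂F/∂u = -2(u - 4) = 0 at u ∈ {4}; ∂F/∂v = -3v(v - 4) = 0 at v ∈ {0, 4}.
The Hessian is diagonal: diag(F_uu, F_vv). Second derivatives: F_uu(4)=-2; F_vv(0)=12, F_vv(4)=-12.
Saddle points occur where the two diagonal entries have opposite signs: (4, 0). Count: 1.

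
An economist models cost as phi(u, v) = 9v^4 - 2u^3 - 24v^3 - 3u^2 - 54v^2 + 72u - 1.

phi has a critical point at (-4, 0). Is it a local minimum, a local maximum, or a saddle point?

saddle point

The mixed partial ∂²phi/∂u∂v is 0, so the Hessian at any point is diag(phi_uu, phi_vv) = diag(-6(2u + 1), 36(3v^2 - 4v - 3)).
At (-4, 0): H = diag(42, -108).
The eigenvalues have opposite signs, so H is indefinite: a saddle point.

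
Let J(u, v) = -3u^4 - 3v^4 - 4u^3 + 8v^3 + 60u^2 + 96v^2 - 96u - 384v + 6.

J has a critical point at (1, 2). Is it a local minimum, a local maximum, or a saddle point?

local minimum

The mixed partial ∂²J/∂u∂v is 0, so the Hessian at any point is diag(J_uu, J_vv) = diag(12(-3u^2 - 2u + 10), 12(-3v^2 + 4v + 16)).
At (1, 2): H = diag(60, 144).
Both eigenvalues are positive, so H is positive definite: a local minimum.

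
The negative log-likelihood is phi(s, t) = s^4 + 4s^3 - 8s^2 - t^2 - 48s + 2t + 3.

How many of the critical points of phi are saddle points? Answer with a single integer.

phi separates as a function of s plus a function of t, so ∇phi=0 decouples.
∂phi/∂s = 4(s - 2)(s + 2)(s + 3) = 0 at s ∈ {-3, -2, 2}; ∂phi/∂t = -2(t - 1) = 0 at t ∈ {1}.
The Hessian is diagonal: diag(phi_ss, phi_tt). Second derivatives: phi_ss(-3)=20, phi_ss(-2)=-16, phi_ss(2)=80; phi_tt(1)=-2.
Saddle points occur where the two diagonal entries have opposite signs: (-3, 1), (2, 1). Count: 2.

2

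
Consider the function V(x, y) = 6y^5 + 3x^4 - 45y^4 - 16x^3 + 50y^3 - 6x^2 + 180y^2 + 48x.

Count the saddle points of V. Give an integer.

6

V separates as a function of x plus a function of y, so ∇V=0 decouples.
∂V/∂x = 12(x - 4)(x - 1)(x + 1) = 0 at x ∈ {-1, 1, 4}; ∂V/∂y = 30y(y - 4)(y - 3)(y + 1) = 0 at y ∈ {-1, 0, 3, 4}.
The Hessian is diagonal: diag(V_xx, V_yy). Second derivatives: V_xx(-1)=120, V_xx(1)=-72, V_xx(4)=180; V_yy(-1)=-600, V_yy(0)=360, V_yy(3)=-360, V_yy(4)=600.
Saddle points occur where the two diagonal entries have opposite signs: (-1, -1), (-1, 3), (1, 0), (1, 4), (4, -1), (4, 3). Count: 6.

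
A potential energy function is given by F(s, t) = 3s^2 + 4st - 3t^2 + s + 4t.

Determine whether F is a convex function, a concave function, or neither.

F is quadratic, so its Hessian is the constant matrix H = [[6, 4], [4, -6]].
det(H) = -52, tr(H) = 0.
det(H) < 0, so H is indefinite: neither convex nor concave.

neither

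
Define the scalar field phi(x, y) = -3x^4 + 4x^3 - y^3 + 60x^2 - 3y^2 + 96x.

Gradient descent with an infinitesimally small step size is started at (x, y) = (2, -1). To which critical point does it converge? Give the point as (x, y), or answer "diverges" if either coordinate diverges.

(-1, -2)

phi is separable, so gradient descent decouples: x follows -∂phi/∂x, y follows -∂phi/∂y.
∂phi/∂x = -12(x - 4)(x + 1)(x + 2); at x=2 this is 288, so x decreases.
∂phi/∂y = -3y(y + 2); at y=-1 this is 3, so y decreases.
x converges to its nearest critical value -1 (a local min of the x-part); y converges to -2. The iterate converges to (-1, -2).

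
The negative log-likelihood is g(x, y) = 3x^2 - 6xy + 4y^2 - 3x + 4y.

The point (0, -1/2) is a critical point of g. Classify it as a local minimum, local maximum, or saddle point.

local minimum

The Hessian of g is constant: H = [[6, -6], [-6, 8]].
det(H) = 6·8 − (-6)² = 12.
det(H) > 0 and tr(H) = 14 > 0, so H is positive definite and the point is a local minimum.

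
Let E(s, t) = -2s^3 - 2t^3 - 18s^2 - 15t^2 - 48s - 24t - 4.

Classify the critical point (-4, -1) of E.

saddle point

The mixed partial ∂²E/∂s∂t is 0, so the Hessian at any point is diag(E_ss, E_tt) = diag(-12(s + 3), -6(2t + 5)).
At (-4, -1): H = diag(12, -18).
The eigenvalues have opposite signs, so H is indefinite: a saddle point.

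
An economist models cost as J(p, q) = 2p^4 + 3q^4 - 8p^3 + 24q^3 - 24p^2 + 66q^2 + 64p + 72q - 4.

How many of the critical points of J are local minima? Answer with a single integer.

J separates as a function of p plus a function of q, so ∇J=0 decouples.
∂J/∂p = 8(p - 4)(p - 1)(p + 2) = 0 at p ∈ {-2, 1, 4}; ∂J/∂q = 12(q + 1)(q + 2)(q + 3) = 0 at q ∈ {-3, -2, -1}.
The Hessian is diagonal: diag(J_pp, J_qq). Second derivatives: J_pp(-2)=144, J_pp(1)=-72, J_pp(4)=144; J_qq(-3)=24, J_qq(-2)=-12, J_qq(-1)=24.
Local minima occur where both diagonal entries positive: (-2, -3), (-2, -1), (4, -3), (4, -1). Count: 4.

4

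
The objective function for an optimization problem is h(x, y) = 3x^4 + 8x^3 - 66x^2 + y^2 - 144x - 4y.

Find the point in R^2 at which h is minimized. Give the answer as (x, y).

(3, 2)

h(x,y) separates as P(x) + Q(y), so its minimum is min P + min Q.
P'(x) = 12(x - 3)(x + 1)(x + 4) vanishes at x ∈ {-4, -1, 3}; Q'(y) = 2y - 4 vanishes at y ∈ {2}.
Local minima of P (where P''>0): P(-4)=-224, P(3)=-567. Local minima of Q: Q(2)=-4.
So the global minimum of h is P(3) + Q(2) = -567 − 4 = -571, attained at (3, 2).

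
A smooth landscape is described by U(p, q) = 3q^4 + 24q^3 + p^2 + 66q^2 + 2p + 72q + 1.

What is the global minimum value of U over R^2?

U(p,q) separates as A(p) + B(q) + 1, so its minimum is min A + min B + 1.
A'(p) = 2p + 2 vanishes at p ∈ {-1}; B'(q) = 12(q + 1)(q + 2)(q + 3) vanishes at q ∈ {-3, -2, -1}.
Local minima of A (where A''>0): A(-1)=-1. Local minima of B: B(-3)=-27, B(-1)=-27.
So the global minimum of U is A(-1) + B(-3) + 1 = -1 − 27 + 1 = -27, attained at (-1, -3).

-27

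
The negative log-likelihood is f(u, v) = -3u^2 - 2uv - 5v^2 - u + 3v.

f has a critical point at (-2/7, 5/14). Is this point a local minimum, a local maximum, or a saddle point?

local maximum

The Hessian of f is constant: H = [[-6, -2], [-2, -10]].
det(H) = (-6)·(-10) − (-2)² = 56.
det(H) > 0 and tr(H) = -16 < 0, so H is negative definite and the point is a local maximum.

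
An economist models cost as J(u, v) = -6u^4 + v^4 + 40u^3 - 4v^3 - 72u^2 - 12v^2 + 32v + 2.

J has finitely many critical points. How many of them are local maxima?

J separates as a function of u plus a function of v, so ∇J=0 decouples.
∂J/∂u = -24u(u - 3)(u - 2) = 0 at u ∈ {0, 2, 3}; ∂J/∂v = 4(v - 4)(v - 1)(v + 2) = 0 at v ∈ {-2, 1, 4}.
The Hessian is diagonal: diag(J_uu, J_vv). Second derivatives: J_uu(0)=-144, J_uu(2)=48, J_uu(3)=-72; J_vv(-2)=72, J_vv(1)=-36, J_vv(4)=72.
Local maxima occur where both diagonal entries negative: (0, 1), (3, 1). Count: 2.

2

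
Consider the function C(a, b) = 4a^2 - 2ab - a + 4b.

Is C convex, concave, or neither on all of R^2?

C is quadratic, so its Hessian is the constant matrix H = [[8, -2], [-2, 0]].
det(H) = -4, tr(H) = 8.
det(H) < 0, so H is indefinite: neither convex nor concave.

neither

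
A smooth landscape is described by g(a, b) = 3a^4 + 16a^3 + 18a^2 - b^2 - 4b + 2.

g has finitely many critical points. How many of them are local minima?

0

g separates as a function of a plus a function of b, so ∇g=0 decouples.
∂g/∂a = 12a(a + 1)(a + 3) = 0 at a ∈ {-3, -1, 0}; ∂g/∂b = -2(b + 2) = 0 at b ∈ {-2}.
The Hessian is diagonal: diag(g_aa, g_bb). Second derivatives: g_aa(-3)=72, g_aa(-1)=-24, g_aa(0)=36; g_bb(-2)=-2.
Local minima occur where both diagonal entries positive: none. Count: 0.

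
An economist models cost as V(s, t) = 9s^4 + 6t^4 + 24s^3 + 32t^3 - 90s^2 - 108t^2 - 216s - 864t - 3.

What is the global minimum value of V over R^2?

-2673

V(s,t) separates as P(s) + Q(t) − 3, so its minimum is min P + min Q − 3.
P'(s) = 36(s - 2)(s + 1)(s + 3) vanishes at s ∈ {-3, -1, 2}; Q'(t) = 24(t - 3)(t + 3)(t + 4) vanishes at t ∈ {-4, -3, 3}.
Local minima of P (where P''>0): P(-3)=-81, P(2)=-456. Local minima of Q: Q(-4)=1216, Q(3)=-2214.
So the global minimum of V is P(2) + Q(3) − 3 = -456 − 2214 − 3 = -2673, attained at (2, 3).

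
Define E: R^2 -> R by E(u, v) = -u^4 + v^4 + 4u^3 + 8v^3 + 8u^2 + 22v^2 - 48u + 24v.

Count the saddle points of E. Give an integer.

5

E separates as a function of u plus a function of v, so ∇E=0 decouples.
∂E/∂u = -4(u - 3)(u - 2)(u + 2) = 0 at u ∈ {-2, 2, 3}; ∂E/∂v = 4(v + 1)(v + 2)(v + 3) = 0 at v ∈ {-3, -2, -1}.
The Hessian is diagonal: diag(E_uu, E_vv). Second derivatives: E_uu(-2)=-80, E_uu(2)=16, E_uu(3)=-20; E_vv(-3)=8, E_vv(-2)=-4, E_vv(-1)=8.
Saddle points occur where the two diagonal entries have opposite signs: (-2, -3), (-2, -1), (2, -2), (3, -3), (3, -1). Count: 5.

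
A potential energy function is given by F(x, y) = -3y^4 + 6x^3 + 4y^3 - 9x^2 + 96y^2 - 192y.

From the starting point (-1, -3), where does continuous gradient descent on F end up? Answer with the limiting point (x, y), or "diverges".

F is separable, so gradient descent decouples: x follows -∂F/∂x, y follows -∂F/∂y.
∂F/∂x = 18x(x - 1); at x=-1 this is 36, so x decreases.
∂F/∂y = -12(y - 4)(y - 1)(y + 4); at y=-3 this is -336, so y increases.
The x-coordinate has no critical point in that direction and runs off to infinity.

diverges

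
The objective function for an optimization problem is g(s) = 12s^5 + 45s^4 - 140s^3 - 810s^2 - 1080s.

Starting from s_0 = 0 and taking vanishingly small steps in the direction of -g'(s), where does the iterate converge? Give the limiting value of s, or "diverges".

g'(s) = 60(s - 3)(s + 1)(s + 2)(s + 3), so g'(0) = -1080.
Gradient descent moves in the -g' direction, i.e. s is increasing.
The nearest critical point in that direction is s = 3, where g'' = 7200 > 0 (a local minimum). The iterate converges there.

3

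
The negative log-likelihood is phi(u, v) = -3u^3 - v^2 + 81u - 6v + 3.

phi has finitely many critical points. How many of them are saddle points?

1

phi separates as a function of u plus a function of v, so ∇phi=0 decouples.
∂phi/∂u = -9(u - 3)(u + 3) = 0 at u ∈ {-3, 3}; ∂phi/∂v = -2(v + 3) = 0 at v ∈ {-3}.
The Hessian is diagonal: diag(phi_uu, phi_vv). Second derivatives: phi_uu(-3)=54, phi_uu(3)=-54; phi_vv(-3)=-2.
Saddle points occur where the two diagonal entries have opposite signs: (-3, -3). Count: 1.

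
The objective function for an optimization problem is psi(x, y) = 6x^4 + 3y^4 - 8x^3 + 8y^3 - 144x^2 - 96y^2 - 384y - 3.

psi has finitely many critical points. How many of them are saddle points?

psi separates as a function of x plus a function of y, so ∇psi=0 decouples.
∂psi/∂x = 24x(x - 4)(x + 3) = 0 at x ∈ {-3, 0, 4}; ∂psi/∂y = 12(y - 4)(y + 2)(y + 4) = 0 at y ∈ {-4, -2, 4}.
The Hessian is diagonal: diag(psi_xx, psi_yy). Second derivatives: psi_xx(-3)=504, psi_xx(0)=-288, psi_xx(4)=672; psi_yy(-4)=192, psi_yy(-2)=-144, psi_yy(4)=576.
Saddle points occur where the two diagonal entries have opposite signs: (-3, -2), (0, -4), (0, 4), (4, -2). Count: 4.

4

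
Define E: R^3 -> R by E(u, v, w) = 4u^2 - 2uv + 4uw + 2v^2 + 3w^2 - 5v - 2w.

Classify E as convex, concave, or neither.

convex

E is quadratic, so its Hessian is the constant matrix H = [[8, -2, 4], [-2, 4, 0], [4, 0, 6]].
Leading principal minors: 8, 28, 104.
All positive ⇒ H ≻ 0 ⇒ convex.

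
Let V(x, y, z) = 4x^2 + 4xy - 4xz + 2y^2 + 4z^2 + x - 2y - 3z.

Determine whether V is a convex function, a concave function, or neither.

V is quadratic, so its Hessian is the constant matrix H = [[8, 4, -4], [4, 4, 0], [-4, 0, 8]].
Leading principal minors: 8, 16, 64.
All positive ⇒ H ≻ 0 ⇒ convex.

convex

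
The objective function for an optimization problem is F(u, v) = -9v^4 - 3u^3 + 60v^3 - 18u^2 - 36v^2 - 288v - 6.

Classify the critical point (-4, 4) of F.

saddle point

The mixed partial ∂²F/∂u∂v is 0, so the Hessian at any point is diag(F_uu, F_vv) = diag(-18(u + 2), 36(-3v^2 + 10v - 2)).
At (-4, 4): H = diag(36, -360).
The eigenvalues have opposite signs, so H is indefinite: a saddle point.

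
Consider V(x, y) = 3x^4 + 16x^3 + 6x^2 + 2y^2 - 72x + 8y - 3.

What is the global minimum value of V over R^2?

-58

V(x,y) separates as P(x) + Q(y) − 3, so its minimum is min P + min Q − 3.
P'(x) = 12(x - 1)(x + 2)(x + 3) vanishes at x ∈ {-3, -2, 1}; Q'(y) = 4y + 8 vanishes at y ∈ {-2}.
Local minima of P (where P''>0): P(-3)=81, P(1)=-47. Local minima of Q: Q(-2)=-8.
So the global minimum of V is P(1) + Q(-2) − 3 = -47 − 8 − 3 = -58, attained at (1, -2).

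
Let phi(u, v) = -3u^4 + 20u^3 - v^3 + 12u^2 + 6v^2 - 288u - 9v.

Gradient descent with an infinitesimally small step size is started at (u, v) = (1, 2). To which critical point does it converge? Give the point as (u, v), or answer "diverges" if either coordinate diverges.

(3, 1)

phi is separable, so gradient descent decouples: u follows -∂phi/∂u, v follows -∂phi/∂v.
∂phi/∂u = -12(u - 4)(u - 3)(u + 2); at u=1 this is -216, so u increases.
∂phi/∂v = -3(v - 3)(v - 1); at v=2 this is 3, so v decreases.
u converges to its nearest critical value 3 (a local min of the u-part); v converges to 1. The iterate converges to (3, 1).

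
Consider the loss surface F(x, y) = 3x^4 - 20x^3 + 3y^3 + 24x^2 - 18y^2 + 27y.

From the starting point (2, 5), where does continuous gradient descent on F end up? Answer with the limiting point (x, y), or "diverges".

F is separable, so gradient descent decouples: x follows -∂F/∂x, y follows -∂F/∂y.
∂F/∂x = 12x(x - 4)(x - 1); at x=2 this is -48, so x increases.
∂F/∂y = 9(y - 3)(y - 1); at y=5 this is 72, so y decreases.
x converges to its nearest critical value 4 (a local min of the x-part); y converges to 3. The iterate converges to (4, 3).

(4, 3)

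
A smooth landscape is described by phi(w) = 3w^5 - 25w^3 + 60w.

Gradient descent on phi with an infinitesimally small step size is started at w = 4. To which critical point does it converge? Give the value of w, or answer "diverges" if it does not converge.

2

phi'(w) = 15(w - 2)(w - 1)(w + 1)(w + 2), so phi'(4) = 2700.
Gradient descent moves in the -phi' direction, i.e. w is decreasing.
The nearest critical point in that direction is w = 2, where phi'' = 180 > 0 (a local minimum). The iterate converges there.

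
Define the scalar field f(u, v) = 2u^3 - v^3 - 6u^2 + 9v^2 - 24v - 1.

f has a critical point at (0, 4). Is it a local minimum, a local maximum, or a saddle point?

local maximum

The mixed partial ∂²f/∂u∂v is 0, so the Hessian at any point is diag(f_uu, f_vv) = diag(12(u - 1), 6(-v + 3)).
At (0, 4): H = diag(-12, -6).
Both eigenvalues are negative, so H is negative definite: a local maximum.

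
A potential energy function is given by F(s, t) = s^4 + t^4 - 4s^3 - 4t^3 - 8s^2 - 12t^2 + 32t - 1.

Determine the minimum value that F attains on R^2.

-193

F(s,t) separates as P(s) + Q(t) − 1, so its minimum is min P + min Q − 1.
P'(s) = 4s(s - 4)(s + 1) vanishes at s ∈ {-1, 0, 4}; Q'(t) = 4(t - 4)(t - 1)(t + 2) vanishes at t ∈ {-2, 1, 4}.
Local minima of P (where P''>0): P(-1)=-3, P(4)=-128. Local minima of Q: Q(-2)=-64, Q(4)=-64.
So the global minimum of F is P(4) + Q(-2) − 1 = -128 − 64 − 1 = -193, attained at (4, -2).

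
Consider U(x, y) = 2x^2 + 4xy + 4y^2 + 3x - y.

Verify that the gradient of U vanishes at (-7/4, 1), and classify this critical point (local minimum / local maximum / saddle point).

local minimum

∇U = (4x + 4y + 3, 4x + 8y - 1); substituting (-7/4, 1) gives ∇U = (0, 0), so (-7/4, 1) is indeed a critical point.
The Hessian of U is constant: H = [[4, 4], [4, 8]].
det(H) = 4·8 − 4² = 16.
det(H) > 0 and tr(H) = 12 > 0, so H is positive definite and the point is a local minimum.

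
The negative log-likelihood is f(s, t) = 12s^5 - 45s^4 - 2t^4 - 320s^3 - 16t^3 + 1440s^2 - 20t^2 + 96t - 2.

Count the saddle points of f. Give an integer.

6

f separates as a function of s plus a function of t, so ∇f=0 decouples.
∂f/∂s = 60s(s - 4)(s - 3)(s + 4) = 0 at s ∈ {-4, 0, 3, 4}; ∂f/∂t = -8(t - 1)(t + 3)(t + 4) = 0 at t ∈ {-4, -3, 1}.
The Hessian is diagonal: diag(f_ss, f_tt). Second derivatives: f_ss(-4)=-13440, f_ss(0)=2880, f_ss(3)=-1260, f_ss(4)=1920; f_tt(-4)=-40, f_tt(-3)=32, f_tt(1)=-160.
Saddle points occur where the two diagonal entries have opposite signs: (-4, -3), (0, -4), (0, 1), (3, -3), (4, -4), (4, 1). Count: 6.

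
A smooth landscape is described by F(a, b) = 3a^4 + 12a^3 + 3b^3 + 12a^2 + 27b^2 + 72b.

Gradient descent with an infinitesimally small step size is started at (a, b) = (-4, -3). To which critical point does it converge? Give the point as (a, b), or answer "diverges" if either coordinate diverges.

F is separable, so gradient descent decouples: a follows -∂F/∂a, b follows -∂F/∂b.
∂F/∂a = 12a(a + 1)(a + 2); at a=-4 this is -288, so a increases.
∂F/∂b = 9(b + 2)(b + 4); at b=-3 this is -9, so b increases.
a converges to its nearest critical value -2 (a local min of the a-part); b converges to -2. The iterate converges to (-2, -2).

(-2, -2)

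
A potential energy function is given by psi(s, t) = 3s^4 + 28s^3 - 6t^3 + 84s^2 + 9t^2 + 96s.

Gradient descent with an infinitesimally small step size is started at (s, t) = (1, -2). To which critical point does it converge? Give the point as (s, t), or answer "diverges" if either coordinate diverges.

(-1, 0)

psi is separable, so gradient descent decouples: s follows -∂psi/∂s, t follows -∂psi/∂t.
∂psi/∂s = 12(s + 1)(s + 2)(s + 4); at s=1 this is 360, so s decreases.
∂psi/∂t = -18t(t - 1); at t=-2 this is -108, so t increases.
s converges to its nearest critical value -1 (a local min of the s-part); t converges to 0. The iterate converges to (-1, 0).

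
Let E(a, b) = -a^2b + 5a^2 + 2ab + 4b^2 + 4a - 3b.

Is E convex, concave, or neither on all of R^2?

The term -a^2b is cubic, so the Hessian is not constant.
∂²E/∂a² = -2b + 10, which takes both signs as b varies (negative for sufficiently large b). A diagonal entry of the Hessian changing sign means the Hessian is neither positive- nor negative-semidefinite on all of R^2.

neither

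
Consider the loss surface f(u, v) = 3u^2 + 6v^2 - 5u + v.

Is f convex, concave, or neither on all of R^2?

f is quadratic, so its Hessian is the constant matrix H = [[6, 0], [0, 12]].
det(H) = 72, tr(H) = 18.
det(H) > 0 and tr(H) > 0, so H is positive definite everywhere: convex.

convex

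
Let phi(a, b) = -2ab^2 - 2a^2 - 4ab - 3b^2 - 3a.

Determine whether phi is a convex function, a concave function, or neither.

neither

The term -2ab^2 is cubic, so the Hessian is not constant.
∂²phi/∂b² = -4a - 6, which takes both signs as a varies (negative for sufficiently large a). A diagonal entry of the Hessian changing sign means the Hessian is neither positive- nor negative-semidefinite on all of R^2.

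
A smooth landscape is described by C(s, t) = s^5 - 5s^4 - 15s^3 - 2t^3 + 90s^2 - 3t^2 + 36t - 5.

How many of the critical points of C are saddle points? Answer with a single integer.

4

C separates as a function of s plus a function of t, so ∇C=0 decouples.
∂C/∂s = 5s(s - 4)(s - 3)(s + 3) = 0 at s ∈ {-3, 0, 3, 4}; ∂C/∂t = -6(t - 2)(t + 3) = 0 at t ∈ {-3, 2}.
The Hessian is diagonal: diag(C_ss, C_tt). Second derivatives: C_ss(-3)=-630, C_ss(0)=180, C_ss(3)=-90, C_ss(4)=140; C_tt(-3)=30, C_tt(2)=-30.
Saddle points occur where the two diagonal entries have opposite signs: (-3, -3), (0, 2), (3, -3), (4, 2). Count: 4.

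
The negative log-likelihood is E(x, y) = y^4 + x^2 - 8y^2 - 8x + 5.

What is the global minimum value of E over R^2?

E(x,y) separates as P(x) + Q(y) + 5, so its minimum is min P + min Q + 5.
P'(x) = 2x - 8 vanishes at x ∈ {4}; Q'(y) = 4y(y - 2)(y + 2) vanishes at y ∈ {-2, 0, 2}.
Local minima of P (where P''>0): P(4)=-16. Local minima of Q: Q(-2)=-16, Q(2)=-16.
So the global minimum of E is P(4) + Q(-2) + 5 = -16 − 16 + 5 = -27, attained at (4, -2).

-27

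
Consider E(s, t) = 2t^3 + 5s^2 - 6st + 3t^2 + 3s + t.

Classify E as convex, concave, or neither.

The term 2t^3 is cubic, so the Hessian is not constant.
∂²E/∂t² = 12t + 6, which takes both signs as t varies (negative for sufficiently negative t). A diagonal entry of the Hessian changing sign means the Hessian is neither positive- nor negative-semidefinite on all of R^2.

neither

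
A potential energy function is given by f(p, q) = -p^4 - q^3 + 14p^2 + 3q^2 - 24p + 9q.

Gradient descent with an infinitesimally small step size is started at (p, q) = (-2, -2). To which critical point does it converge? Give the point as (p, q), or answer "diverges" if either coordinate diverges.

f is separable, so gradient descent decouples: p follows -∂f/∂p, q follows -∂f/∂q.
∂f/∂p = -4(p - 2)(p - 1)(p + 3); at p=-2 this is -48, so p increases.
∂f/∂q = -3(q - 3)(q + 1); at q=-2 this is -15, so q increases.
p converges to its nearest critical value 1 (a local min of the p-part); q converges to -1. The iterate converges to (1, -1).

(1, -1)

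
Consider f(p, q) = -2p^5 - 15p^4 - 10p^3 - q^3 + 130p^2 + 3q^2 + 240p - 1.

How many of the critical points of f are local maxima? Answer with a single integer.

f separates as a function of p plus a function of q, so ∇f=0 decouples.
∂f/∂p = -10(p - 2)(p + 1)(p + 3)(p + 4) = 0 at p ∈ {-4, -3, -1, 2}; ∂f/∂q = -3q(q - 2) = 0 at q ∈ {0, 2}.
The Hessian is diagonal: diag(f_pp, f_qq). Second derivatives: f_pp(-4)=180, f_pp(-3)=-100, f_pp(-1)=180, f_pp(2)=-900; f_qq(0)=6, f_qq(2)=-6.
Local maxima occur where both diagonal entries negative: (-3, 2), (2, 2). Count: 2.

2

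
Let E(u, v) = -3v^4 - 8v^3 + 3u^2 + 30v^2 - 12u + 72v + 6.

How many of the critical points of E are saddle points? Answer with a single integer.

2

E separates as a function of u plus a function of v, so ∇E=0 decouples.
∂E/∂u = 6(u - 2) = 0 at u ∈ {2}; ∂E/∂v = -12(v - 2)(v + 1)(v + 3) = 0 at v ∈ {-3, -1, 2}.
The Hessian is diagonal: diag(E_uu, E_vv). Second derivatives: E_uu(2)=6; E_vv(-3)=-120, E_vv(-1)=72, E_vv(2)=-180.
Saddle points occur where the two diagonal entries have opposite signs: (2, -3), (2, 2). Count: 2.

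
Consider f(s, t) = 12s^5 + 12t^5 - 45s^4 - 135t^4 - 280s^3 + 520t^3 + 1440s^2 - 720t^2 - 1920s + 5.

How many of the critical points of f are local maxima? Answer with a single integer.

f separates as a function of s plus a function of t, so ∇f=0 decouples.
∂f/∂s = 60(s - 4)(s - 2)(s - 1)(s + 4) = 0 at s ∈ {-4, 1, 2, 4}; ∂f/∂t = 60t(t - 4)(t - 3)(t - 2) = 0 at t ∈ {0, 2, 3, 4}.
The Hessian is diagonal: diag(f_ss, f_tt). Second derivatives: f_ss(-4)=-14400, f_ss(1)=900, f_ss(2)=-720, f_ss(4)=2880; f_tt(0)=-1440, f_tt(2)=240, f_tt(3)=-180, f_tt(4)=480.
Local maxima occur where both diagonal entries negative: (-4, 0), (-4, 3), (2, 0), (2, 3). Count: 4.

4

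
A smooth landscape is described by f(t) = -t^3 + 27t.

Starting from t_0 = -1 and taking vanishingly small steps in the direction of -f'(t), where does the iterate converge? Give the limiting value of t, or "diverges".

f'(t) = -3(t - 3)(t + 3), so f'(-1) = 24.
Gradient descent moves in the -f' direction, i.e. t is decreasing.
The nearest critical point in that direction is t = -3, where f'' = 18 > 0 (a local minimum). The iterate converges there.

-3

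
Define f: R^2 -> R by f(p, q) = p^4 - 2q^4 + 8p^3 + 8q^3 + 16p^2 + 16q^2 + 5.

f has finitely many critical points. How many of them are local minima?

f separates as a function of p plus a function of q, so ∇f=0 decouples.
∂f/∂p = 4p(p + 2)(p + 4) = 0 at p ∈ {-4, -2, 0}; ∂f/∂q = -8q(q - 4)(q + 1) = 0 at q ∈ {-1, 0, 4}.
The Hessian is diagonal: diag(f_pp, f_qq). Second derivatives: f_pp(-4)=32, f_pp(-2)=-16, f_pp(0)=32; f_qq(-1)=-40, f_qq(0)=32, f_qq(4)=-160.
Local minima occur where both diagonal entries positive: (-4, 0), (0, 0). Count: 2.

2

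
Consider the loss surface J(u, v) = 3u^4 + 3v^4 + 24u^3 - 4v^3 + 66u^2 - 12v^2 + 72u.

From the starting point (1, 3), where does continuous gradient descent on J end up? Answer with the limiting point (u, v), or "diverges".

(-1, 2)

J is separable, so gradient descent decouples: u follows -∂J/∂u, v follows -∂J/∂v.
∂J/∂u = 12(u + 1)(u + 2)(u + 3); at u=1 this is 288, so u decreases.
∂J/∂v = 12v(v - 2)(v + 1); at v=3 this is 144, so v decreases.
u converges to its nearest critical value -1 (a local min of the u-part); v converges to 2. The iterate converges to (-1, 2).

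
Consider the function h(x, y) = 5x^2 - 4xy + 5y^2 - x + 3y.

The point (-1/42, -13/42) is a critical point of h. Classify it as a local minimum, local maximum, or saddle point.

The Hessian of h is constant: H = [[10, -4], [-4, 10]].
det(H) = 10·10 − (-4)² = 84.
det(H) > 0 and tr(H) = 20 > 0, so H is positive definite and the point is a local minimum.

local minimum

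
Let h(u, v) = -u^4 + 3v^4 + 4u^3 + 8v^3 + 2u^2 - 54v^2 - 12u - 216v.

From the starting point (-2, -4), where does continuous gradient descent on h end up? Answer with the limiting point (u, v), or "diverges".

h is separable, so gradient descent decouples: u follows -∂h/∂u, v follows -∂h/∂v.
∂h/∂u = -4(u - 3)(u - 1)(u + 1); at u=-2 this is 60, so u decreases.
∂h/∂v = 12(v - 3)(v + 2)(v + 3); at v=-4 this is -168, so v increases.
The u-coordinate has no critical point in that direction and runs off to infinity.

diverges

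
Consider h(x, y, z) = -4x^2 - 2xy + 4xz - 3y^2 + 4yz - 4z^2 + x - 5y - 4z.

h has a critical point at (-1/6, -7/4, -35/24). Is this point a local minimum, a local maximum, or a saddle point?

local maximum

The Hessian is constant: H = [[-8, -2, 4], [-2, -6, 4], [4, 4, -8]].
Leading principal minors: Δ₁ = -8, Δ₂ = 44, Δ₃ = -192.
The minors alternate sign starting negative (−, +, −), so H is negative definite: a local maximum.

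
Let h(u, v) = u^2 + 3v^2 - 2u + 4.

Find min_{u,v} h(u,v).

h(u,v) separates as P(u) + Q(v) + 4, so its minimum is min P + min Q + 4.
P'(u) = 2u - 2 vanishes at u ∈ {1}; Q'(v) = 6v vanishes at v ∈ {0}.
Local minima of P (where P''>0): P(1)=-1. Local minima of Q: Q(0)=0.
So the global minimum of h is P(1) + Q(0) + 4 = -1 + 0 + 4 = 3, attained at (1, 0).

3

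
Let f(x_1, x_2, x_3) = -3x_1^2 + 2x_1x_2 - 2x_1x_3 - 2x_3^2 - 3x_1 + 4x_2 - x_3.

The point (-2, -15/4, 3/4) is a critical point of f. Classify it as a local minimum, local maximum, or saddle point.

saddle point

The Hessian is constant: H = [[-6, 2, -2], [2, 0, 0], [-2, 0, -4]].
Leading principal minors: Δ₁ = -6, Δ₂ = -4, Δ₃ = 16.
The minors fit neither the all-positive nor the alternating-sign pattern, so H is indefinite: a saddle point.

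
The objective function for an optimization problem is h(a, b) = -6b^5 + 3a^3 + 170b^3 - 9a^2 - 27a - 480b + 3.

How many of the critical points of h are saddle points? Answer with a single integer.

4

h separates as a function of a plus a function of b, so ∇h=0 decouples.
∂h/∂a = 9(a - 3)(a + 1) = 0 at a ∈ {-1, 3}; ∂h/∂b = -30(b - 4)(b - 1)(b + 1)(b + 4) = 0 at b ∈ {-4, -1, 1, 4}.
The Hessian is diagonal: diag(h_aa, h_bb). Second derivatives: h_aa(-1)=-36, h_aa(3)=36; h_bb(-4)=3600, h_bb(-1)=-900, h_bb(1)=900, h_bb(4)=-3600.
Saddle points occur where the two diagonal entries have opposite signs: (-1, -4), (-1, 1), (3, -1), (3, 4). Count: 4.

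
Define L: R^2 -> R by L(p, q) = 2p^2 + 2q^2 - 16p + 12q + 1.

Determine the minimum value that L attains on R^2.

-49

L(p,q) separates as A(p) + B(q) + 1, so its minimum is min A + min B + 1.
A'(p) = 4p - 16 vanishes at p ∈ {4}; B'(q) = 4q + 12 vanishes at q ∈ {-3}.
Local minima of A (where A''>0): A(4)=-32. Local minima of B: B(-3)=-18.
So the global minimum of L is A(4) + B(-3) + 1 = -32 − 18 + 1 = -49, attained at (4, -3).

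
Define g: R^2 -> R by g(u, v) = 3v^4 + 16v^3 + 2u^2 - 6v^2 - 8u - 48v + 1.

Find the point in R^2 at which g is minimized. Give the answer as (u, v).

(2, -4)

g(u,v) separates as P(u) + Q(v) + 1, so its minimum is min P + min Q + 1.
P'(u) = 4u - 8 vanishes at u ∈ {2}; Q'(v) = 12(v - 1)(v + 1)(v + 4) vanishes at v ∈ {-4, -1, 1}.
Local minima of P (where P''>0): P(2)=-8. Local minima of Q: Q(-4)=-160, Q(1)=-35.
So the global minimum of g is P(2) + Q(-4) + 1 = -8 − 160 + 1 = -167, attained at (2, -4).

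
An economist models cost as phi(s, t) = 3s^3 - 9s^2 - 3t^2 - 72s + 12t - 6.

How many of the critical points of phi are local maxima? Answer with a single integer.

phi separates as a function of s plus a function of t, so ∇phi=0 decouples.
∂phi/∂s = 9(s - 4)(s + 2) = 0 at s ∈ {-2, 4}; ∂phi/∂t = -6(t - 2) = 0 at t ∈ {2}.
The Hessian is diagonal: diag(phi_ss, phi_tt). Second derivatives: phi_ss(-2)=-54, phi_ss(4)=54; phi_tt(2)=-6.
Local maxima occur where both diagonal entries negative: (-2, 2). Count: 1.

1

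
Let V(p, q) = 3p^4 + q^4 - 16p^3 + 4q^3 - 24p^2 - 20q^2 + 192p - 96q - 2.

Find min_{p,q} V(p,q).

-585

V(p,q) separates as A(p) + B(q) − 2, so its minimum is min A + min B − 2.
A'(p) = 12(p - 4)(p - 2)(p + 2) vanishes at p ∈ {-2, 2, 4}; B'(q) = 4(q - 3)(q + 2)(q + 4) vanishes at q ∈ {-4, -2, 3}.
Local minima of A (where A''>0): A(-2)=-304, A(4)=128. Local minima of B: B(-4)=64, B(3)=-279.
So the global minimum of V is A(-2) + B(3) − 2 = -304 − 279 − 2 = -585, attained at (-2, 3).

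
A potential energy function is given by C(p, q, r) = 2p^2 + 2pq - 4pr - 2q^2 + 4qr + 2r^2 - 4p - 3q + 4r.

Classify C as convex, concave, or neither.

C is quadratic, so its Hessian is the constant matrix H = [[4, 2, -4], [2, -4, 4], [-4, 4, 4]].
Leading principal minors: 4, -20, -144.
Neither pattern holds ⇒ H is indefinite ⇒ neither convex nor concave.

neither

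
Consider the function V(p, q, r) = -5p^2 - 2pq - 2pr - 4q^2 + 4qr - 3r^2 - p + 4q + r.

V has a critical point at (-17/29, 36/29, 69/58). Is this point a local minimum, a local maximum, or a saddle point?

local maximum

The Hessian is constant: H = [[-10, -2, -2], [-2, -8, 4], [-2, 4, -6]].
Leading principal minors: Δ₁ = -10, Δ₂ = 76, Δ₃ = -232.
The minors alternate sign starting negative (−, +, −), so H is negative definite: a local maximum.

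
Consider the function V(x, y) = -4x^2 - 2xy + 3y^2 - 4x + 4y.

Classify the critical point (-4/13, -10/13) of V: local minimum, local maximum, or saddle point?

saddle point

The Hessian of V is constant: H = [[-8, -2], [-2, 6]].
det(H) = (-8)·6 − (-2)² = -52.
Since det(H) < 0, H is indefinite and the critical point is a saddle point.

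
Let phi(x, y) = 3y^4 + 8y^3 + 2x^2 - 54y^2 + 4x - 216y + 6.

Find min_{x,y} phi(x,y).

phi(x,y) separates as P(x) + Q(y) + 6, so its minimum is min P + min Q + 6.
P'(x) = 4x + 4 vanishes at x ∈ {-1}; Q'(y) = 12(y - 3)(y + 2)(y + 3) vanishes at y ∈ {-3, -2, 3}.
Local minima of P (where P''>0): P(-1)=-2. Local minima of Q: Q(-3)=189, Q(3)=-675.
So the global minimum of phi is P(-1) + Q(3) + 6 = -2 − 675 + 6 = -671, attained at (-1, 3).

-671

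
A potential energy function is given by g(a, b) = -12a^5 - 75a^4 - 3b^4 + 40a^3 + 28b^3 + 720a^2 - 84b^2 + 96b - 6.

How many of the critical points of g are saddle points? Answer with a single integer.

6

g separates as a function of a plus a function of b, so ∇g=0 decouples.
∂g/∂a = -60a(a - 2)(a + 3)(a + 4) = 0 at a ∈ {-4, -3, 0, 2}; ∂g/∂b = -12(b - 4)(b - 2)(b - 1) = 0 at b ∈ {1, 2, 4}.
The Hessian is diagonal: diag(g_aa, g_bb). Second derivatives: g_aa(-4)=1440, g_aa(-3)=-900, g_aa(0)=1440, g_aa(2)=-3600; g_bb(1)=-36, g_bb(2)=24, g_bb(4)=-72.
Saddle points occur where the two diagonal entries have opposite signs: (-4, 1), (-4, 4), (-3, 2), (0, 1), (0, 4), (2, 2). Count: 6.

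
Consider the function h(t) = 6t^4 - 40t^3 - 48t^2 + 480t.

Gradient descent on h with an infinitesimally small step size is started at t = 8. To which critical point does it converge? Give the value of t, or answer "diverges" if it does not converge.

5

h'(t) = 24(t - 5)(t - 2)(t + 2), so h'(8) = 4320.
Gradient descent moves in the -h' direction, i.e. t is decreasing.
The nearest critical point in that direction is t = 5, where h'' = 504 > 0 (a local minimum). The iterate converges there.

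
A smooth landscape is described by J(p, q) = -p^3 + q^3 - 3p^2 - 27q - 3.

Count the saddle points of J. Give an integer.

J separates as a function of p plus a function of q, so ∇J=0 decouples.
∂J/∂p = -3p(p + 2) = 0 at p ∈ {-2, 0}; ∂J/∂q = 3(q - 3)(q + 3) = 0 at q ∈ {-3, 3}.
The Hessian is diagonal: diag(J_pp, J_qq). Second derivatives: J_pp(-2)=6, J_pp(0)=-6; J_qq(-3)=-18, J_qq(3)=18.
Saddle points occur where the two diagonal entries have opposite signs: (-2, -3), (0, 3). Count: 2.

2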